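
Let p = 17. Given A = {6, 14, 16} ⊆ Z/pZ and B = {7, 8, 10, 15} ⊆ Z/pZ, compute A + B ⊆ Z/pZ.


Work in Z/17Z: reduce every sum a + b modulo 17.
Enumerate all 12 pairs:
a = 6: 6+7=13, 6+8=14, 6+10=16, 6+15=4
a = 14: 14+7=4, 14+8=5, 14+10=7, 14+15=12
a = 16: 16+7=6, 16+8=7, 16+10=9, 16+15=14
Distinct residues collected: {4, 5, 6, 7, 9, 12, 13, 14, 16}
|A + B| = 9 (out of 17 total residues).

A + B = {4, 5, 6, 7, 9, 12, 13, 14, 16}


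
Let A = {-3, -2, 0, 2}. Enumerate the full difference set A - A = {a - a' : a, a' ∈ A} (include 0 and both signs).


A - A = {a - a' : a, a' ∈ A}.
Compute a - a' for each ordered pair (a, a'):
a = -3: -3--3=0, -3--2=-1, -3-0=-3, -3-2=-5
a = -2: -2--3=1, -2--2=0, -2-0=-2, -2-2=-4
a = 0: 0--3=3, 0--2=2, 0-0=0, 0-2=-2
a = 2: 2--3=5, 2--2=4, 2-0=2, 2-2=0
Collecting distinct values (and noting 0 appears from a-a):
A - A = {-5, -4, -3, -2, -1, 0, 1, 2, 3, 4, 5}
|A - A| = 11

A - A = {-5, -4, -3, -2, -1, 0, 1, 2, 3, 4, 5}


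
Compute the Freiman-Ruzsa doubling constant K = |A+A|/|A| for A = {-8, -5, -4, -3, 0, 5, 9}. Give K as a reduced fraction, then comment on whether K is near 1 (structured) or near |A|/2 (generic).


|A| = 7.
Compute A + A by enumerating all 49 pairs.
A + A = {-16, -13, -12, -11, -10, -9, -8, -7, -6, -5, -4, -3, 0, 1, 2, 4, 5, 6, 9, 10, 14, 18}, so |A + A| = 22.
K = |A + A| / |A| = 22/7 (already in lowest terms) ≈ 3.1429.
Reference: AP of size 7 gives K = 13/7 ≈ 1.8571; a fully generic set of size 7 gives K ≈ 4.0000.

|A| = 7, |A + A| = 22, K = 22/7.


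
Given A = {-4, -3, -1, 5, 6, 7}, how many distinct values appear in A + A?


A + A = {a + a' : a, a' ∈ A}; |A| = 6.
General bounds: 2|A| - 1 ≤ |A + A| ≤ |A|(|A|+1)/2, i.e. 11 ≤ |A + A| ≤ 21.
Lower bound 2|A|-1 is attained iff A is an arithmetic progression.
Enumerate sums a + a' for a ≤ a' (symmetric, so this suffices):
a = -4: -4+-4=-8, -4+-3=-7, -4+-1=-5, -4+5=1, -4+6=2, -4+7=3
a = -3: -3+-3=-6, -3+-1=-4, -3+5=2, -3+6=3, -3+7=4
a = -1: -1+-1=-2, -1+5=4, -1+6=5, -1+7=6
a = 5: 5+5=10, 5+6=11, 5+7=12
a = 6: 6+6=12, 6+7=13
a = 7: 7+7=14
Distinct sums: {-8, -7, -6, -5, -4, -2, 1, 2, 3, 4, 5, 6, 10, 11, 12, 13, 14}
|A + A| = 17

|A + A| = 17


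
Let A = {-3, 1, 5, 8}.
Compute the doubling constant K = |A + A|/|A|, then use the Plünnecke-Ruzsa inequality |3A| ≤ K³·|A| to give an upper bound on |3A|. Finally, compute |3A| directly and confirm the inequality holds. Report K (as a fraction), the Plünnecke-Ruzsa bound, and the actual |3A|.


|A| = 4.
Step 1: Compute A + A by enumerating all 16 pairs.
A + A = {-6, -2, 2, 5, 6, 9, 10, 13, 16}, so |A + A| = 9.
Step 2: Doubling constant K = |A + A|/|A| = 9/4 = 9/4 ≈ 2.2500.
Step 3: Plünnecke-Ruzsa gives |3A| ≤ K³·|A| = (2.2500)³ · 4 ≈ 45.5625.
Step 4: Compute 3A = A + A + A directly by enumerating all triples (a,b,c) ∈ A³; |3A| = 16.
Step 5: Check 16 ≤ 45.5625? Yes ✓.

K = 9/4, Plünnecke-Ruzsa bound K³|A| ≈ 45.5625, |3A| = 16, inequality holds.


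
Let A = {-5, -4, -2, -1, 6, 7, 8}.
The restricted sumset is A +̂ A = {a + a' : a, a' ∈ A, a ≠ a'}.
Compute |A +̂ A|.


Restricted sumset: A +̂ A = {a + a' : a ∈ A, a' ∈ A, a ≠ a'}.
Equivalently, take A + A and drop any sum 2a that is achievable ONLY as a + a for a ∈ A (i.e. sums representable only with equal summands).
Enumerate pairs (a, a') with a < a' (symmetric, so each unordered pair gives one sum; this covers all a ≠ a'):
  -5 + -4 = -9
  -5 + -2 = -7
  -5 + -1 = -6
  -5 + 6 = 1
  -5 + 7 = 2
  -5 + 8 = 3
  -4 + -2 = -6
  -4 + -1 = -5
  -4 + 6 = 2
  -4 + 7 = 3
  -4 + 8 = 4
  -2 + -1 = -3
  -2 + 6 = 4
  -2 + 7 = 5
  -2 + 8 = 6
  -1 + 6 = 5
  -1 + 7 = 6
  -1 + 8 = 7
  6 + 7 = 13
  6 + 8 = 14
  7 + 8 = 15
Collected distinct sums: {-9, -7, -6, -5, -3, 1, 2, 3, 4, 5, 6, 7, 13, 14, 15}
|A +̂ A| = 15
(Reference bound: |A +̂ A| ≥ 2|A| - 3 for |A| ≥ 2, with |A| = 7 giving ≥ 11.)

|A +̂ A| = 15


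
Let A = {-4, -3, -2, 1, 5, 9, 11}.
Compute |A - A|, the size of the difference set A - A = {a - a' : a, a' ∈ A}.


A - A = {a - a' : a, a' ∈ A}; |A| = 7.
Bounds: 2|A|-1 ≤ |A - A| ≤ |A|² - |A| + 1, i.e. 13 ≤ |A - A| ≤ 43.
Note: 0 ∈ A - A always (from a - a). The set is symmetric: if d ∈ A - A then -d ∈ A - A.
Enumerate nonzero differences d = a - a' with a > a' (then include -d):
Positive differences: {1, 2, 3, 4, 5, 6, 7, 8, 9, 10, 11, 12, 13, 14, 15}
Full difference set: {0} ∪ (positive diffs) ∪ (negative diffs).
|A - A| = 1 + 2·15 = 31 (matches direct enumeration: 31).

|A - A| = 31


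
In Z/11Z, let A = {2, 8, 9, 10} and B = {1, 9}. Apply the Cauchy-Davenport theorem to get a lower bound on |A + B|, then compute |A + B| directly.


Cauchy-Davenport: |A + B| ≥ min(p, |A| + |B| - 1) for A, B nonempty in Z/pZ.
|A| = 4, |B| = 2, p = 11.
CD lower bound = min(11, 4 + 2 - 1) = min(11, 5) = 5.
Compute A + B mod 11 directly:
a = 2: 2+1=3, 2+9=0
a = 8: 8+1=9, 8+9=6
a = 9: 9+1=10, 9+9=7
a = 10: 10+1=0, 10+9=8
A + B = {0, 3, 6, 7, 8, 9, 10}, so |A + B| = 7.
Verify: 7 ≥ 5? Yes ✓.

CD lower bound = 5, actual |A + B| = 7.


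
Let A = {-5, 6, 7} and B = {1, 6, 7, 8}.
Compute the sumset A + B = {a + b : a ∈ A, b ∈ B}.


A + B = {a + b : a ∈ A, b ∈ B}.
Enumerate all |A|·|B| = 3·4 = 12 pairs (a, b) and collect distinct sums.
a = -5: -5+1=-4, -5+6=1, -5+7=2, -5+8=3
a = 6: 6+1=7, 6+6=12, 6+7=13, 6+8=14
a = 7: 7+1=8, 7+6=13, 7+7=14, 7+8=15
Collecting distinct sums: A + B = {-4, 1, 2, 3, 7, 8, 12, 13, 14, 15}
|A + B| = 10

A + B = {-4, 1, 2, 3, 7, 8, 12, 13, 14, 15}


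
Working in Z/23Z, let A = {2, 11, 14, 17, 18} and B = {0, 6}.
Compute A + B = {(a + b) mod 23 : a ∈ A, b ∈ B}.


Work in Z/23Z: reduce every sum a + b modulo 23.
Enumerate all 10 pairs:
a = 2: 2+0=2, 2+6=8
a = 11: 11+0=11, 11+6=17
a = 14: 14+0=14, 14+6=20
a = 17: 17+0=17, 17+6=0
a = 18: 18+0=18, 18+6=1
Distinct residues collected: {0, 1, 2, 8, 11, 14, 17, 18, 20}
|A + B| = 9 (out of 23 total residues).

A + B = {0, 1, 2, 8, 11, 14, 17, 18, 20}


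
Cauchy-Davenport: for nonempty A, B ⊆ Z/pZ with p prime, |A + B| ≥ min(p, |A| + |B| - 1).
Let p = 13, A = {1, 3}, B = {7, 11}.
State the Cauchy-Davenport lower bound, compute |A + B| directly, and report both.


Cauchy-Davenport: |A + B| ≥ min(p, |A| + |B| - 1) for A, B nonempty in Z/pZ.
|A| = 2, |B| = 2, p = 13.
CD lower bound = min(13, 2 + 2 - 1) = min(13, 3) = 3.
Compute A + B mod 13 directly:
a = 1: 1+7=8, 1+11=12
a = 3: 3+7=10, 3+11=1
A + B = {1, 8, 10, 12}, so |A + B| = 4.
Verify: 4 ≥ 3? Yes ✓.

CD lower bound = 3, actual |A + B| = 4.


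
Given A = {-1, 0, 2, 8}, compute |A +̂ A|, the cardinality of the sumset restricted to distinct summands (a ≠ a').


Restricted sumset: A +̂ A = {a + a' : a ∈ A, a' ∈ A, a ≠ a'}.
Equivalently, take A + A and drop any sum 2a that is achievable ONLY as a + a for a ∈ A (i.e. sums representable only with equal summands).
Enumerate pairs (a, a') with a < a' (symmetric, so each unordered pair gives one sum; this covers all a ≠ a'):
  -1 + 0 = -1
  -1 + 2 = 1
  -1 + 8 = 7
  0 + 2 = 2
  0 + 8 = 8
  2 + 8 = 10
Collected distinct sums: {-1, 1, 2, 7, 8, 10}
|A +̂ A| = 6
(Reference bound: |A +̂ A| ≥ 2|A| - 3 for |A| ≥ 2, with |A| = 4 giving ≥ 5.)

|A +̂ A| = 6


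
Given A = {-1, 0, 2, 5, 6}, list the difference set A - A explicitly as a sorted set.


A - A = {a - a' : a, a' ∈ A}.
Compute a - a' for each ordered pair (a, a'):
a = -1: -1--1=0, -1-0=-1, -1-2=-3, -1-5=-6, -1-6=-7
a = 0: 0--1=1, 0-0=0, 0-2=-2, 0-5=-5, 0-6=-6
a = 2: 2--1=3, 2-0=2, 2-2=0, 2-5=-3, 2-6=-4
a = 5: 5--1=6, 5-0=5, 5-2=3, 5-5=0, 5-6=-1
a = 6: 6--1=7, 6-0=6, 6-2=4, 6-5=1, 6-6=0
Collecting distinct values (and noting 0 appears from a-a):
A - A = {-7, -6, -5, -4, -3, -2, -1, 0, 1, 2, 3, 4, 5, 6, 7}
|A - A| = 15

A - A = {-7, -6, -5, -4, -3, -2, -1, 0, 1, 2, 3, 4, 5, 6, 7}


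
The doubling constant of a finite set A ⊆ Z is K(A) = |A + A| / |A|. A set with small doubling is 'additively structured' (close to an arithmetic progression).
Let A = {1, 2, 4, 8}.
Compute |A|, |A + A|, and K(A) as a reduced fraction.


|A| = 4.
Compute A + A by enumerating all 16 pairs.
A + A = {2, 3, 4, 5, 6, 8, 9, 10, 12, 16}, so |A + A| = 10.
K = |A + A| / |A| = 10/4 = 5/2 ≈ 2.5000.
Reference: AP of size 4 gives K = 7/4 ≈ 1.7500; a fully generic set of size 4 gives K ≈ 2.5000.

|A| = 4, |A + A| = 10, K = 10/4 = 5/2.


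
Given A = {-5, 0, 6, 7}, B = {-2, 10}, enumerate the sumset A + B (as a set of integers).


A + B = {a + b : a ∈ A, b ∈ B}.
Enumerate all |A|·|B| = 4·2 = 8 pairs (a, b) and collect distinct sums.
a = -5: -5+-2=-7, -5+10=5
a = 0: 0+-2=-2, 0+10=10
a = 6: 6+-2=4, 6+10=16
a = 7: 7+-2=5, 7+10=17
Collecting distinct sums: A + B = {-7, -2, 4, 5, 10, 16, 17}
|A + B| = 7

A + B = {-7, -2, 4, 5, 10, 16, 17}


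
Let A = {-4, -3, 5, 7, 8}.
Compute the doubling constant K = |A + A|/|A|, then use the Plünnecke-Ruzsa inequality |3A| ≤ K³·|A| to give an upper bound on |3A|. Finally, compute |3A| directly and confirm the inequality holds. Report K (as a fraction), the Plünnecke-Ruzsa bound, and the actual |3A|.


|A| = 5.
Step 1: Compute A + A by enumerating all 25 pairs.
A + A = {-8, -7, -6, 1, 2, 3, 4, 5, 10, 12, 13, 14, 15, 16}, so |A + A| = 14.
Step 2: Doubling constant K = |A + A|/|A| = 14/5 = 14/5 ≈ 2.8000.
Step 3: Plünnecke-Ruzsa gives |3A| ≤ K³·|A| = (2.8000)³ · 5 ≈ 109.7600.
Step 4: Compute 3A = A + A + A directly by enumerating all triples (a,b,c) ∈ A³; |3A| = 27.
Step 5: Check 27 ≤ 109.7600? Yes ✓.

K = 14/5, Plünnecke-Ruzsa bound K³|A| ≈ 109.7600, |3A| = 27, inequality holds.


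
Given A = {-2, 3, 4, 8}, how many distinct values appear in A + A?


A + A = {a + a' : a, a' ∈ A}; |A| = 4.
General bounds: 2|A| - 1 ≤ |A + A| ≤ |A|(|A|+1)/2, i.e. 7 ≤ |A + A| ≤ 10.
Lower bound 2|A|-1 is attained iff A is an arithmetic progression.
Enumerate sums a + a' for a ≤ a' (symmetric, so this suffices):
a = -2: -2+-2=-4, -2+3=1, -2+4=2, -2+8=6
a = 3: 3+3=6, 3+4=7, 3+8=11
a = 4: 4+4=8, 4+8=12
a = 8: 8+8=16
Distinct sums: {-4, 1, 2, 6, 7, 8, 11, 12, 16}
|A + A| = 9

|A + A| = 9


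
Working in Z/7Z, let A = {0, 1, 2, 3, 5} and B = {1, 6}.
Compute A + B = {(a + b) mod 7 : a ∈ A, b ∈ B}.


Work in Z/7Z: reduce every sum a + b modulo 7.
Enumerate all 10 pairs:
a = 0: 0+1=1, 0+6=6
a = 1: 1+1=2, 1+6=0
a = 2: 2+1=3, 2+6=1
a = 3: 3+1=4, 3+6=2
a = 5: 5+1=6, 5+6=4
Distinct residues collected: {0, 1, 2, 3, 4, 6}
|A + B| = 6 (out of 7 total residues).

A + B = {0, 1, 2, 3, 4, 6}


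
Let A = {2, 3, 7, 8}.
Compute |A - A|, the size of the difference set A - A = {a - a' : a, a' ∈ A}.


A - A = {a - a' : a, a' ∈ A}; |A| = 4.
Bounds: 2|A|-1 ≤ |A - A| ≤ |A|² - |A| + 1, i.e. 7 ≤ |A - A| ≤ 13.
Note: 0 ∈ A - A always (from a - a). The set is symmetric: if d ∈ A - A then -d ∈ A - A.
Enumerate nonzero differences d = a - a' with a > a' (then include -d):
Positive differences: {1, 4, 5, 6}
Full difference set: {0} ∪ (positive diffs) ∪ (negative diffs).
|A - A| = 1 + 2·4 = 9 (matches direct enumeration: 9).

|A - A| = 9


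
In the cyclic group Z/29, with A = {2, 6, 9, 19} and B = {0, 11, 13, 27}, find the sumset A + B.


Work in Z/29Z: reduce every sum a + b modulo 29.
Enumerate all 16 pairs:
a = 2: 2+0=2, 2+11=13, 2+13=15, 2+27=0
a = 6: 6+0=6, 6+11=17, 6+13=19, 6+27=4
a = 9: 9+0=9, 9+11=20, 9+13=22, 9+27=7
a = 19: 19+0=19, 19+11=1, 19+13=3, 19+27=17
Distinct residues collected: {0, 1, 2, 3, 4, 6, 7, 9, 13, 15, 17, 19, 20, 22}
|A + B| = 14 (out of 29 total residues).

A + B = {0, 1, 2, 3, 4, 6, 7, 9, 13, 15, 17, 19, 20, 22}


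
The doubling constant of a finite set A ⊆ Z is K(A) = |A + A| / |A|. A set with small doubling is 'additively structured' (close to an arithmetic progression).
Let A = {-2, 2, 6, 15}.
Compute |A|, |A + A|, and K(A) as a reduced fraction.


|A| = 4.
Compute A + A by enumerating all 16 pairs.
A + A = {-4, 0, 4, 8, 12, 13, 17, 21, 30}, so |A + A| = 9.
K = |A + A| / |A| = 9/4 (already in lowest terms) ≈ 2.2500.
Reference: AP of size 4 gives K = 7/4 ≈ 1.7500; a fully generic set of size 4 gives K ≈ 2.5000.

|A| = 4, |A + A| = 9, K = 9/4.


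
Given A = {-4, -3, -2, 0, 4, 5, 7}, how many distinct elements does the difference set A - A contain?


A - A = {a - a' : a, a' ∈ A}; |A| = 7.
Bounds: 2|A|-1 ≤ |A - A| ≤ |A|² - |A| + 1, i.e. 13 ≤ |A - A| ≤ 43.
Note: 0 ∈ A - A always (from a - a). The set is symmetric: if d ∈ A - A then -d ∈ A - A.
Enumerate nonzero differences d = a - a' with a > a' (then include -d):
Positive differences: {1, 2, 3, 4, 5, 6, 7, 8, 9, 10, 11}
Full difference set: {0} ∪ (positive diffs) ∪ (negative diffs).
|A - A| = 1 + 2·11 = 23 (matches direct enumeration: 23).

|A - A| = 23


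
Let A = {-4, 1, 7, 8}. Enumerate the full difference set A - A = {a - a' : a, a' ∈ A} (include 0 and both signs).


A - A = {a - a' : a, a' ∈ A}.
Compute a - a' for each ordered pair (a, a'):
a = -4: -4--4=0, -4-1=-5, -4-7=-11, -4-8=-12
a = 1: 1--4=5, 1-1=0, 1-7=-6, 1-8=-7
a = 7: 7--4=11, 7-1=6, 7-7=0, 7-8=-1
a = 8: 8--4=12, 8-1=7, 8-7=1, 8-8=0
Collecting distinct values (and noting 0 appears from a-a):
A - A = {-12, -11, -7, -6, -5, -1, 0, 1, 5, 6, 7, 11, 12}
|A - A| = 13

A - A = {-12, -11, -7, -6, -5, -1, 0, 1, 5, 6, 7, 11, 12}


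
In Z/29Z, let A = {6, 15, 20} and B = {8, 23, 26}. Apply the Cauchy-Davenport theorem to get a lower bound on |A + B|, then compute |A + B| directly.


Cauchy-Davenport: |A + B| ≥ min(p, |A| + |B| - 1) for A, B nonempty in Z/pZ.
|A| = 3, |B| = 3, p = 29.
CD lower bound = min(29, 3 + 3 - 1) = min(29, 5) = 5.
Compute A + B mod 29 directly:
a = 6: 6+8=14, 6+23=0, 6+26=3
a = 15: 15+8=23, 15+23=9, 15+26=12
a = 20: 20+8=28, 20+23=14, 20+26=17
A + B = {0, 3, 9, 12, 14, 17, 23, 28}, so |A + B| = 8.
Verify: 8 ≥ 5? Yes ✓.

CD lower bound = 5, actual |A + B| = 8.


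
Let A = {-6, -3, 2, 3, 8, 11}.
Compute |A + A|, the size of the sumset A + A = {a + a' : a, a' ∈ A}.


A + A = {a + a' : a, a' ∈ A}; |A| = 6.
General bounds: 2|A| - 1 ≤ |A + A| ≤ |A|(|A|+1)/2, i.e. 11 ≤ |A + A| ≤ 21.
Lower bound 2|A|-1 is attained iff A is an arithmetic progression.
Enumerate sums a + a' for a ≤ a' (symmetric, so this suffices):
a = -6: -6+-6=-12, -6+-3=-9, -6+2=-4, -6+3=-3, -6+8=2, -6+11=5
a = -3: -3+-3=-6, -3+2=-1, -3+3=0, -3+8=5, -3+11=8
a = 2: 2+2=4, 2+3=5, 2+8=10, 2+11=13
a = 3: 3+3=6, 3+8=11, 3+11=14
a = 8: 8+8=16, 8+11=19
a = 11: 11+11=22
Distinct sums: {-12, -9, -6, -4, -3, -1, 0, 2, 4, 5, 6, 8, 10, 11, 13, 14, 16, 19, 22}
|A + A| = 19

|A + A| = 19


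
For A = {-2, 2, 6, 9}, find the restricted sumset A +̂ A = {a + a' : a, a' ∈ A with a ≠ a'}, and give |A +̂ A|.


Restricted sumset: A +̂ A = {a + a' : a ∈ A, a' ∈ A, a ≠ a'}.
Equivalently, take A + A and drop any sum 2a that is achievable ONLY as a + a for a ∈ A (i.e. sums representable only with equal summands).
Enumerate pairs (a, a') with a < a' (symmetric, so each unordered pair gives one sum; this covers all a ≠ a'):
  -2 + 2 = 0
  -2 + 6 = 4
  -2 + 9 = 7
  2 + 6 = 8
  2 + 9 = 11
  6 + 9 = 15
Collected distinct sums: {0, 4, 7, 8, 11, 15}
|A +̂ A| = 6
(Reference bound: |A +̂ A| ≥ 2|A| - 3 for |A| ≥ 2, with |A| = 4 giving ≥ 5.)

|A +̂ A| = 6


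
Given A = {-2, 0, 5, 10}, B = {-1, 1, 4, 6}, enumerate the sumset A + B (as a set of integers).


A + B = {a + b : a ∈ A, b ∈ B}.
Enumerate all |A|·|B| = 4·4 = 16 pairs (a, b) and collect distinct sums.
a = -2: -2+-1=-3, -2+1=-1, -2+4=2, -2+6=4
a = 0: 0+-1=-1, 0+1=1, 0+4=4, 0+6=6
a = 5: 5+-1=4, 5+1=6, 5+4=9, 5+6=11
a = 10: 10+-1=9, 10+1=11, 10+4=14, 10+6=16
Collecting distinct sums: A + B = {-3, -1, 1, 2, 4, 6, 9, 11, 14, 16}
|A + B| = 10

A + B = {-3, -1, 1, 2, 4, 6, 9, 11, 14, 16}


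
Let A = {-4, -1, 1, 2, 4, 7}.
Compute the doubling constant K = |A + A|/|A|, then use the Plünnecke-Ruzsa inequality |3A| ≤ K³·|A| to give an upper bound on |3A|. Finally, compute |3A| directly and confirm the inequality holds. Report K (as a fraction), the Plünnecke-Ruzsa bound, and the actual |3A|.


|A| = 6.
Step 1: Compute A + A by enumerating all 36 pairs.
A + A = {-8, -5, -3, -2, 0, 1, 2, 3, 4, 5, 6, 8, 9, 11, 14}, so |A + A| = 15.
Step 2: Doubling constant K = |A + A|/|A| = 15/6 = 15/6 ≈ 2.5000.
Step 3: Plünnecke-Ruzsa gives |3A| ≤ K³·|A| = (2.5000)³ · 6 ≈ 93.7500.
Step 4: Compute 3A = A + A + A directly by enumerating all triples (a,b,c) ∈ A³; |3A| = 26.
Step 5: Check 26 ≤ 93.7500? Yes ✓.

K = 15/6, Plünnecke-Ruzsa bound K³|A| ≈ 93.7500, |3A| = 26, inequality holds.


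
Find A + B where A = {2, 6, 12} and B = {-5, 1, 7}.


A + B = {a + b : a ∈ A, b ∈ B}.
Enumerate all |A|·|B| = 3·3 = 9 pairs (a, b) and collect distinct sums.
a = 2: 2+-5=-3, 2+1=3, 2+7=9
a = 6: 6+-5=1, 6+1=7, 6+7=13
a = 12: 12+-5=7, 12+1=13, 12+7=19
Collecting distinct sums: A + B = {-3, 1, 3, 7, 9, 13, 19}
|A + B| = 7

A + B = {-3, 1, 3, 7, 9, 13, 19}


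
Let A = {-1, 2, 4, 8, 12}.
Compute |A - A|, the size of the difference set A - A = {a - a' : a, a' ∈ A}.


A - A = {a - a' : a, a' ∈ A}; |A| = 5.
Bounds: 2|A|-1 ≤ |A - A| ≤ |A|² - |A| + 1, i.e. 9 ≤ |A - A| ≤ 21.
Note: 0 ∈ A - A always (from a - a). The set is symmetric: if d ∈ A - A then -d ∈ A - A.
Enumerate nonzero differences d = a - a' with a > a' (then include -d):
Positive differences: {2, 3, 4, 5, 6, 8, 9, 10, 13}
Full difference set: {0} ∪ (positive diffs) ∪ (negative diffs).
|A - A| = 1 + 2·9 = 19 (matches direct enumeration: 19).

|A - A| = 19


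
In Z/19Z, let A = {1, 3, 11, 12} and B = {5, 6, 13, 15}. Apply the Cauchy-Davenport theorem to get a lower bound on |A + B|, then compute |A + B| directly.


Cauchy-Davenport: |A + B| ≥ min(p, |A| + |B| - 1) for A, B nonempty in Z/pZ.
|A| = 4, |B| = 4, p = 19.
CD lower bound = min(19, 4 + 4 - 1) = min(19, 7) = 7.
Compute A + B mod 19 directly:
a = 1: 1+5=6, 1+6=7, 1+13=14, 1+15=16
a = 3: 3+5=8, 3+6=9, 3+13=16, 3+15=18
a = 11: 11+5=16, 11+6=17, 11+13=5, 11+15=7
a = 12: 12+5=17, 12+6=18, 12+13=6, 12+15=8
A + B = {5, 6, 7, 8, 9, 14, 16, 17, 18}, so |A + B| = 9.
Verify: 9 ≥ 7? Yes ✓.

CD lower bound = 7, actual |A + B| = 9.


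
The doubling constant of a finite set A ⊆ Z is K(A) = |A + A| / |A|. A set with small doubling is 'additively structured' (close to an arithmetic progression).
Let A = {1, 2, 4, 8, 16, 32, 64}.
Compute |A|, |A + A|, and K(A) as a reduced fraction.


|A| = 7.
Compute A + A by enumerating all 49 pairs.
A + A = {2, 3, 4, 5, 6, 8, 9, 10, 12, 16, 17, 18, 20, 24, 32, 33, 34, 36, 40, 48, 64, 65, 66, 68, 72, 80, 96, 128}, so |A + A| = 28.
K = |A + A| / |A| = 28/7 = 4/1 ≈ 4.0000.
Reference: AP of size 7 gives K = 13/7 ≈ 1.8571; a fully generic set of size 7 gives K ≈ 4.0000.

|A| = 7, |A + A| = 28, K = 28/7 = 4/1.


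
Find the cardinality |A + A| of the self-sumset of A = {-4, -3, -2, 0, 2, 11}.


A + A = {a + a' : a, a' ∈ A}; |A| = 6.
General bounds: 2|A| - 1 ≤ |A + A| ≤ |A|(|A|+1)/2, i.e. 11 ≤ |A + A| ≤ 21.
Lower bound 2|A|-1 is attained iff A is an arithmetic progression.
Enumerate sums a + a' for a ≤ a' (symmetric, so this suffices):
a = -4: -4+-4=-8, -4+-3=-7, -4+-2=-6, -4+0=-4, -4+2=-2, -4+11=7
a = -3: -3+-3=-6, -3+-2=-5, -3+0=-3, -3+2=-1, -3+11=8
a = -2: -2+-2=-4, -2+0=-2, -2+2=0, -2+11=9
a = 0: 0+0=0, 0+2=2, 0+11=11
a = 2: 2+2=4, 2+11=13
a = 11: 11+11=22
Distinct sums: {-8, -7, -6, -5, -4, -3, -2, -1, 0, 2, 4, 7, 8, 9, 11, 13, 22}
|A + A| = 17

|A + A| = 17


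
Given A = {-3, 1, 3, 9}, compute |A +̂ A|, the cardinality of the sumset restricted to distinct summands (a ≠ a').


Restricted sumset: A +̂ A = {a + a' : a ∈ A, a' ∈ A, a ≠ a'}.
Equivalently, take A + A and drop any sum 2a that is achievable ONLY as a + a for a ∈ A (i.e. sums representable only with equal summands).
Enumerate pairs (a, a') with a < a' (symmetric, so each unordered pair gives one sum; this covers all a ≠ a'):
  -3 + 1 = -2
  -3 + 3 = 0
  -3 + 9 = 6
  1 + 3 = 4
  1 + 9 = 10
  3 + 9 = 12
Collected distinct sums: {-2, 0, 4, 6, 10, 12}
|A +̂ A| = 6
(Reference bound: |A +̂ A| ≥ 2|A| - 3 for |A| ≥ 2, with |A| = 4 giving ≥ 5.)

|A +̂ A| = 6


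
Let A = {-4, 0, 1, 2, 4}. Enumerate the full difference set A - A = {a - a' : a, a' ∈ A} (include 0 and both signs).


A - A = {a - a' : a, a' ∈ A}.
Compute a - a' for each ordered pair (a, a'):
a = -4: -4--4=0, -4-0=-4, -4-1=-5, -4-2=-6, -4-4=-8
a = 0: 0--4=4, 0-0=0, 0-1=-1, 0-2=-2, 0-4=-4
a = 1: 1--4=5, 1-0=1, 1-1=0, 1-2=-1, 1-4=-3
a = 2: 2--4=6, 2-0=2, 2-1=1, 2-2=0, 2-4=-2
a = 4: 4--4=8, 4-0=4, 4-1=3, 4-2=2, 4-4=0
Collecting distinct values (and noting 0 appears from a-a):
A - A = {-8, -6, -5, -4, -3, -2, -1, 0, 1, 2, 3, 4, 5, 6, 8}
|A - A| = 15

A - A = {-8, -6, -5, -4, -3, -2, -1, 0, 1, 2, 3, 4, 5, 6, 8}


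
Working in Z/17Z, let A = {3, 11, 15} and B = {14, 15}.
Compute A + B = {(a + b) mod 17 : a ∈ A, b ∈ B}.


Work in Z/17Z: reduce every sum a + b modulo 17.
Enumerate all 6 pairs:
a = 3: 3+14=0, 3+15=1
a = 11: 11+14=8, 11+15=9
a = 15: 15+14=12, 15+15=13
Distinct residues collected: {0, 1, 8, 9, 12, 13}
|A + B| = 6 (out of 17 total residues).

A + B = {0, 1, 8, 9, 12, 13}


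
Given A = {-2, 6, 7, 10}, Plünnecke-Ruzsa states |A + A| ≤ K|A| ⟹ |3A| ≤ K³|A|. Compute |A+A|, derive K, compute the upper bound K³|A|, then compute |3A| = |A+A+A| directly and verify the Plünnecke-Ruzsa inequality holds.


|A| = 4.
Step 1: Compute A + A by enumerating all 16 pairs.
A + A = {-4, 4, 5, 8, 12, 13, 14, 16, 17, 20}, so |A + A| = 10.
Step 2: Doubling constant K = |A + A|/|A| = 10/4 = 10/4 ≈ 2.5000.
Step 3: Plünnecke-Ruzsa gives |3A| ≤ K³·|A| = (2.5000)³ · 4 ≈ 62.5000.
Step 4: Compute 3A = A + A + A directly by enumerating all triples (a,b,c) ∈ A³; |3A| = 19.
Step 5: Check 19 ≤ 62.5000? Yes ✓.

K = 10/4, Plünnecke-Ruzsa bound K³|A| ≈ 62.5000, |3A| = 19, inequality holds.


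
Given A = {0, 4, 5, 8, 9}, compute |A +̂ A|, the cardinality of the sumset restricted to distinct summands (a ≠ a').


Restricted sumset: A +̂ A = {a + a' : a ∈ A, a' ∈ A, a ≠ a'}.
Equivalently, take A + A and drop any sum 2a that is achievable ONLY as a + a for a ∈ A (i.e. sums representable only with equal summands).
Enumerate pairs (a, a') with a < a' (symmetric, so each unordered pair gives one sum; this covers all a ≠ a'):
  0 + 4 = 4
  0 + 5 = 5
  0 + 8 = 8
  0 + 9 = 9
  4 + 5 = 9
  4 + 8 = 12
  4 + 9 = 13
  5 + 8 = 13
  5 + 9 = 14
  8 + 9 = 17
Collected distinct sums: {4, 5, 8, 9, 12, 13, 14, 17}
|A +̂ A| = 8
(Reference bound: |A +̂ A| ≥ 2|A| - 3 for |A| ≥ 2, with |A| = 5 giving ≥ 7.)

|A +̂ A| = 8


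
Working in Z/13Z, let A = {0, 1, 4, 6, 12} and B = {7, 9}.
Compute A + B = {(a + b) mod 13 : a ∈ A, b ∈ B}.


Work in Z/13Z: reduce every sum a + b modulo 13.
Enumerate all 10 pairs:
a = 0: 0+7=7, 0+9=9
a = 1: 1+7=8, 1+9=10
a = 4: 4+7=11, 4+9=0
a = 6: 6+7=0, 6+9=2
a = 12: 12+7=6, 12+9=8
Distinct residues collected: {0, 2, 6, 7, 8, 9, 10, 11}
|A + B| = 8 (out of 13 total residues).

A + B = {0, 2, 6, 7, 8, 9, 10, 11}


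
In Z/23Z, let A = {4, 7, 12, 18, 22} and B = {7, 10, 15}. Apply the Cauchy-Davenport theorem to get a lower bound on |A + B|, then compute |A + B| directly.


Cauchy-Davenport: |A + B| ≥ min(p, |A| + |B| - 1) for A, B nonempty in Z/pZ.
|A| = 5, |B| = 3, p = 23.
CD lower bound = min(23, 5 + 3 - 1) = min(23, 7) = 7.
Compute A + B mod 23 directly:
a = 4: 4+7=11, 4+10=14, 4+15=19
a = 7: 7+7=14, 7+10=17, 7+15=22
a = 12: 12+7=19, 12+10=22, 12+15=4
a = 18: 18+7=2, 18+10=5, 18+15=10
a = 22: 22+7=6, 22+10=9, 22+15=14
A + B = {2, 4, 5, 6, 9, 10, 11, 14, 17, 19, 22}, so |A + B| = 11.
Verify: 11 ≥ 7? Yes ✓.

CD lower bound = 7, actual |A + B| = 11.


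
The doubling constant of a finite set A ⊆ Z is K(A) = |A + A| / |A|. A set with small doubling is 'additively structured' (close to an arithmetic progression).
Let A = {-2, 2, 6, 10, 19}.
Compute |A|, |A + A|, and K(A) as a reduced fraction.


|A| = 5.
Compute A + A by enumerating all 25 pairs.
A + A = {-4, 0, 4, 8, 12, 16, 17, 20, 21, 25, 29, 38}, so |A + A| = 12.
K = |A + A| / |A| = 12/5 (already in lowest terms) ≈ 2.4000.
Reference: AP of size 5 gives K = 9/5 ≈ 1.8000; a fully generic set of size 5 gives K ≈ 3.0000.

|A| = 5, |A + A| = 12, K = 12/5.


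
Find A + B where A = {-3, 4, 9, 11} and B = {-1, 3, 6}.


A + B = {a + b : a ∈ A, b ∈ B}.
Enumerate all |A|·|B| = 4·3 = 12 pairs (a, b) and collect distinct sums.
a = -3: -3+-1=-4, -3+3=0, -3+6=3
a = 4: 4+-1=3, 4+3=7, 4+6=10
a = 9: 9+-1=8, 9+3=12, 9+6=15
a = 11: 11+-1=10, 11+3=14, 11+6=17
Collecting distinct sums: A + B = {-4, 0, 3, 7, 8, 10, 12, 14, 15, 17}
|A + B| = 10

A + B = {-4, 0, 3, 7, 8, 10, 12, 14, 15, 17}


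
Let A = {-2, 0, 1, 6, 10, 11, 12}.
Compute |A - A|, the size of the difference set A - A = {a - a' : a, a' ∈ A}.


A - A = {a - a' : a, a' ∈ A}; |A| = 7.
Bounds: 2|A|-1 ≤ |A - A| ≤ |A|² - |A| + 1, i.e. 13 ≤ |A - A| ≤ 43.
Note: 0 ∈ A - A always (from a - a). The set is symmetric: if d ∈ A - A then -d ∈ A - A.
Enumerate nonzero differences d = a - a' with a > a' (then include -d):
Positive differences: {1, 2, 3, 4, 5, 6, 8, 9, 10, 11, 12, 13, 14}
Full difference set: {0} ∪ (positive diffs) ∪ (negative diffs).
|A - A| = 1 + 2·13 = 27 (matches direct enumeration: 27).

|A - A| = 27


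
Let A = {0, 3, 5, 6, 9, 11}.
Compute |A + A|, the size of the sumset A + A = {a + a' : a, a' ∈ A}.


A + A = {a + a' : a, a' ∈ A}; |A| = 6.
General bounds: 2|A| - 1 ≤ |A + A| ≤ |A|(|A|+1)/2, i.e. 11 ≤ |A + A| ≤ 21.
Lower bound 2|A|-1 is attained iff A is an arithmetic progression.
Enumerate sums a + a' for a ≤ a' (symmetric, so this suffices):
a = 0: 0+0=0, 0+3=3, 0+5=5, 0+6=6, 0+9=9, 0+11=11
a = 3: 3+3=6, 3+5=8, 3+6=9, 3+9=12, 3+11=14
a = 5: 5+5=10, 5+6=11, 5+9=14, 5+11=16
a = 6: 6+6=12, 6+9=15, 6+11=17
a = 9: 9+9=18, 9+11=20
a = 11: 11+11=22
Distinct sums: {0, 3, 5, 6, 8, 9, 10, 11, 12, 14, 15, 16, 17, 18, 20, 22}
|A + A| = 16

|A + A| = 16


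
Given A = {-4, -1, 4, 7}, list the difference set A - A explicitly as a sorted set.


A - A = {a - a' : a, a' ∈ A}.
Compute a - a' for each ordered pair (a, a'):
a = -4: -4--4=0, -4--1=-3, -4-4=-8, -4-7=-11
a = -1: -1--4=3, -1--1=0, -1-4=-5, -1-7=-8
a = 4: 4--4=8, 4--1=5, 4-4=0, 4-7=-3
a = 7: 7--4=11, 7--1=8, 7-4=3, 7-7=0
Collecting distinct values (and noting 0 appears from a-a):
A - A = {-11, -8, -5, -3, 0, 3, 5, 8, 11}
|A - A| = 9

A - A = {-11, -8, -5, -3, 0, 3, 5, 8, 11}


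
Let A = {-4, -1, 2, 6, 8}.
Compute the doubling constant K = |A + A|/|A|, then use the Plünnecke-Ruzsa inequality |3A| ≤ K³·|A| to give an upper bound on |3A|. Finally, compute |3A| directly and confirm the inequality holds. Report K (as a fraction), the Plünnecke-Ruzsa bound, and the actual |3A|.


|A| = 5.
Step 1: Compute A + A by enumerating all 25 pairs.
A + A = {-8, -5, -2, 1, 2, 4, 5, 7, 8, 10, 12, 14, 16}, so |A + A| = 13.
Step 2: Doubling constant K = |A + A|/|A| = 13/5 = 13/5 ≈ 2.6000.
Step 3: Plünnecke-Ruzsa gives |3A| ≤ K³·|A| = (2.6000)³ · 5 ≈ 87.8800.
Step 4: Compute 3A = A + A + A directly by enumerating all triples (a,b,c) ∈ A³; |3A| = 24.
Step 5: Check 24 ≤ 87.8800? Yes ✓.

K = 13/5, Plünnecke-Ruzsa bound K³|A| ≈ 87.8800, |3A| = 24, inequality holds.


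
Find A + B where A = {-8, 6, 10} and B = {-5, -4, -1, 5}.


A + B = {a + b : a ∈ A, b ∈ B}.
Enumerate all |A|·|B| = 3·4 = 12 pairs (a, b) and collect distinct sums.
a = -8: -8+-5=-13, -8+-4=-12, -8+-1=-9, -8+5=-3
a = 6: 6+-5=1, 6+-4=2, 6+-1=5, 6+5=11
a = 10: 10+-5=5, 10+-4=6, 10+-1=9, 10+5=15
Collecting distinct sums: A + B = {-13, -12, -9, -3, 1, 2, 5, 6, 9, 11, 15}
|A + B| = 11

A + B = {-13, -12, -9, -3, 1, 2, 5, 6, 9, 11, 15}


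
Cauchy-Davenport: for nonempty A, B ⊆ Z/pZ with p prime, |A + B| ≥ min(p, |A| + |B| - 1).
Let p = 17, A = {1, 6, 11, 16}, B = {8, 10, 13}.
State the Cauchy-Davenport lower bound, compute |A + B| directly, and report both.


Cauchy-Davenport: |A + B| ≥ min(p, |A| + |B| - 1) for A, B nonempty in Z/pZ.
|A| = 4, |B| = 3, p = 17.
CD lower bound = min(17, 4 + 3 - 1) = min(17, 6) = 6.
Compute A + B mod 17 directly:
a = 1: 1+8=9, 1+10=11, 1+13=14
a = 6: 6+8=14, 6+10=16, 6+13=2
a = 11: 11+8=2, 11+10=4, 11+13=7
a = 16: 16+8=7, 16+10=9, 16+13=12
A + B = {2, 4, 7, 9, 11, 12, 14, 16}, so |A + B| = 8.
Verify: 8 ≥ 6? Yes ✓.

CD lower bound = 6, actual |A + B| = 8.


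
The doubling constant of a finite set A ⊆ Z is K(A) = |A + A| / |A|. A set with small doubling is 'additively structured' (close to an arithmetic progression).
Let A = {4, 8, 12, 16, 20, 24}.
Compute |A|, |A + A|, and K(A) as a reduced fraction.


|A| = 6.
Compute A + A by enumerating all 36 pairs.
A + A = {8, 12, 16, 20, 24, 28, 32, 36, 40, 44, 48}, so |A + A| = 11.
K = |A + A| / |A| = 11/6 (already in lowest terms) ≈ 1.8333.
Reference: AP of size 6 gives K = 11/6 ≈ 1.8333; a fully generic set of size 6 gives K ≈ 3.5000.

|A| = 6, |A + A| = 11, K = 11/6.


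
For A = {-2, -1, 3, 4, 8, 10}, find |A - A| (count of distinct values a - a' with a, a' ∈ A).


A - A = {a - a' : a, a' ∈ A}; |A| = 6.
Bounds: 2|A|-1 ≤ |A - A| ≤ |A|² - |A| + 1, i.e. 11 ≤ |A - A| ≤ 31.
Note: 0 ∈ A - A always (from a - a). The set is symmetric: if d ∈ A - A then -d ∈ A - A.
Enumerate nonzero differences d = a - a' with a > a' (then include -d):
Positive differences: {1, 2, 4, 5, 6, 7, 9, 10, 11, 12}
Full difference set: {0} ∪ (positive diffs) ∪ (negative diffs).
|A - A| = 1 + 2·10 = 21 (matches direct enumeration: 21).

|A - A| = 21


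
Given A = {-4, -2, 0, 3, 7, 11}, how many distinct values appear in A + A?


A + A = {a + a' : a, a' ∈ A}; |A| = 6.
General bounds: 2|A| - 1 ≤ |A + A| ≤ |A|(|A|+1)/2, i.e. 11 ≤ |A + A| ≤ 21.
Lower bound 2|A|-1 is attained iff A is an arithmetic progression.
Enumerate sums a + a' for a ≤ a' (symmetric, so this suffices):
a = -4: -4+-4=-8, -4+-2=-6, -4+0=-4, -4+3=-1, -4+7=3, -4+11=7
a = -2: -2+-2=-4, -2+0=-2, -2+3=1, -2+7=5, -2+11=9
a = 0: 0+0=0, 0+3=3, 0+7=7, 0+11=11
a = 3: 3+3=6, 3+7=10, 3+11=14
a = 7: 7+7=14, 7+11=18
a = 11: 11+11=22
Distinct sums: {-8, -6, -4, -2, -1, 0, 1, 3, 5, 6, 7, 9, 10, 11, 14, 18, 22}
|A + A| = 17

|A + A| = 17


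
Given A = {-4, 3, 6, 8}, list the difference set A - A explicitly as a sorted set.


A - A = {a - a' : a, a' ∈ A}.
Compute a - a' for each ordered pair (a, a'):
a = -4: -4--4=0, -4-3=-7, -4-6=-10, -4-8=-12
a = 3: 3--4=7, 3-3=0, 3-6=-3, 3-8=-5
a = 6: 6--4=10, 6-3=3, 6-6=0, 6-8=-2
a = 8: 8--4=12, 8-3=5, 8-6=2, 8-8=0
Collecting distinct values (and noting 0 appears from a-a):
A - A = {-12, -10, -7, -5, -3, -2, 0, 2, 3, 5, 7, 10, 12}
|A - A| = 13

A - A = {-12, -10, -7, -5, -3, -2, 0, 2, 3, 5, 7, 10, 12}


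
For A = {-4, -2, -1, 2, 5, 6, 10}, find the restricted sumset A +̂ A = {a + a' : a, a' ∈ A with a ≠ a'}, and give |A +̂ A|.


Restricted sumset: A +̂ A = {a + a' : a ∈ A, a' ∈ A, a ≠ a'}.
Equivalently, take A + A and drop any sum 2a that is achievable ONLY as a + a for a ∈ A (i.e. sums representable only with equal summands).
Enumerate pairs (a, a') with a < a' (symmetric, so each unordered pair gives one sum; this covers all a ≠ a'):
  -4 + -2 = -6
  -4 + -1 = -5
  -4 + 2 = -2
  -4 + 5 = 1
  -4 + 6 = 2
  -4 + 10 = 6
  -2 + -1 = -3
  -2 + 2 = 0
  -2 + 5 = 3
  -2 + 6 = 4
  -2 + 10 = 8
  -1 + 2 = 1
  -1 + 5 = 4
  -1 + 6 = 5
  -1 + 10 = 9
  2 + 5 = 7
  2 + 6 = 8
  2 + 10 = 12
  5 + 6 = 11
  5 + 10 = 15
  6 + 10 = 16
Collected distinct sums: {-6, -5, -3, -2, 0, 1, 2, 3, 4, 5, 6, 7, 8, 9, 11, 12, 15, 16}
|A +̂ A| = 18
(Reference bound: |A +̂ A| ≥ 2|A| - 3 for |A| ≥ 2, with |A| = 7 giving ≥ 11.)

|A +̂ A| = 18


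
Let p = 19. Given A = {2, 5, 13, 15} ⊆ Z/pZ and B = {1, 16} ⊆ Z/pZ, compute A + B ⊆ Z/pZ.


Work in Z/19Z: reduce every sum a + b modulo 19.
Enumerate all 8 pairs:
a = 2: 2+1=3, 2+16=18
a = 5: 5+1=6, 5+16=2
a = 13: 13+1=14, 13+16=10
a = 15: 15+1=16, 15+16=12
Distinct residues collected: {2, 3, 6, 10, 12, 14, 16, 18}
|A + B| = 8 (out of 19 total residues).

A + B = {2, 3, 6, 10, 12, 14, 16, 18}


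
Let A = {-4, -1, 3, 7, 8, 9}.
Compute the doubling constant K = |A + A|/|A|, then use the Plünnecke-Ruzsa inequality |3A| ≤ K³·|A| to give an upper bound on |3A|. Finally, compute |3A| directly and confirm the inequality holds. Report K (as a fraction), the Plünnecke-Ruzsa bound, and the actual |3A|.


|A| = 6.
Step 1: Compute A + A by enumerating all 36 pairs.
A + A = {-8, -5, -2, -1, 2, 3, 4, 5, 6, 7, 8, 10, 11, 12, 14, 15, 16, 17, 18}, so |A + A| = 19.
Step 2: Doubling constant K = |A + A|/|A| = 19/6 = 19/6 ≈ 3.1667.
Step 3: Plünnecke-Ruzsa gives |3A| ≤ K³·|A| = (3.1667)³ · 6 ≈ 190.5278.
Step 4: Compute 3A = A + A + A directly by enumerating all triples (a,b,c) ∈ A³; |3A| = 35.
Step 5: Check 35 ≤ 190.5278? Yes ✓.

K = 19/6, Plünnecke-Ruzsa bound K³|A| ≈ 190.5278, |3A| = 35, inequality holds.


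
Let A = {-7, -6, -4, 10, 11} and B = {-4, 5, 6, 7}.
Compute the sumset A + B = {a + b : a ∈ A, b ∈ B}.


A + B = {a + b : a ∈ A, b ∈ B}.
Enumerate all |A|·|B| = 5·4 = 20 pairs (a, b) and collect distinct sums.
a = -7: -7+-4=-11, -7+5=-2, -7+6=-1, -7+7=0
a = -6: -6+-4=-10, -6+5=-1, -6+6=0, -6+7=1
a = -4: -4+-4=-8, -4+5=1, -4+6=2, -4+7=3
a = 10: 10+-4=6, 10+5=15, 10+6=16, 10+7=17
a = 11: 11+-4=7, 11+5=16, 11+6=17, 11+7=18
Collecting distinct sums: A + B = {-11, -10, -8, -2, -1, 0, 1, 2, 3, 6, 7, 15, 16, 17, 18}
|A + B| = 15

A + B = {-11, -10, -8, -2, -1, 0, 1, 2, 3, 6, 7, 15, 16, 17, 18}


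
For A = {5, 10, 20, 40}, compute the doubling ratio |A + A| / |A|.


|A| = 4.
Compute A + A by enumerating all 16 pairs.
A + A = {10, 15, 20, 25, 30, 40, 45, 50, 60, 80}, so |A + A| = 10.
K = |A + A| / |A| = 10/4 = 5/2 ≈ 2.5000.
Reference: AP of size 4 gives K = 7/4 ≈ 1.7500; a fully generic set of size 4 gives K ≈ 2.5000.

|A| = 4, |A + A| = 10, K = 10/4 = 5/2.


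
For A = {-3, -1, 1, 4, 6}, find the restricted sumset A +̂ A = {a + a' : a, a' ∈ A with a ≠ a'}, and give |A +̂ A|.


Restricted sumset: A +̂ A = {a + a' : a ∈ A, a' ∈ A, a ≠ a'}.
Equivalently, take A + A and drop any sum 2a that is achievable ONLY as a + a for a ∈ A (i.e. sums representable only with equal summands).
Enumerate pairs (a, a') with a < a' (symmetric, so each unordered pair gives one sum; this covers all a ≠ a'):
  -3 + -1 = -4
  -3 + 1 = -2
  -3 + 4 = 1
  -3 + 6 = 3
  -1 + 1 = 0
  -1 + 4 = 3
  -1 + 6 = 5
  1 + 4 = 5
  1 + 6 = 7
  4 + 6 = 10
Collected distinct sums: {-4, -2, 0, 1, 3, 5, 7, 10}
|A +̂ A| = 8
(Reference bound: |A +̂ A| ≥ 2|A| - 3 for |A| ≥ 2, with |A| = 5 giving ≥ 7.)

|A +̂ A| = 8


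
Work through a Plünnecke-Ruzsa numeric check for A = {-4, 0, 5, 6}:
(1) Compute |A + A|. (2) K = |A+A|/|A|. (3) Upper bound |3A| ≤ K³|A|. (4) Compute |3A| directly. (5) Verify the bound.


|A| = 4.
Step 1: Compute A + A by enumerating all 16 pairs.
A + A = {-8, -4, 0, 1, 2, 5, 6, 10, 11, 12}, so |A + A| = 10.
Step 2: Doubling constant K = |A + A|/|A| = 10/4 = 10/4 ≈ 2.5000.
Step 3: Plünnecke-Ruzsa gives |3A| ≤ K³·|A| = (2.5000)³ · 4 ≈ 62.5000.
Step 4: Compute 3A = A + A + A directly by enumerating all triples (a,b,c) ∈ A³; |3A| = 19.
Step 5: Check 19 ≤ 62.5000? Yes ✓.

K = 10/4, Plünnecke-Ruzsa bound K³|A| ≈ 62.5000, |3A| = 19, inequality holds.


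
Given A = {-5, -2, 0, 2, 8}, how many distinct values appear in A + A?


A + A = {a + a' : a, a' ∈ A}; |A| = 5.
General bounds: 2|A| - 1 ≤ |A + A| ≤ |A|(|A|+1)/2, i.e. 9 ≤ |A + A| ≤ 15.
Lower bound 2|A|-1 is attained iff A is an arithmetic progression.
Enumerate sums a + a' for a ≤ a' (symmetric, so this suffices):
a = -5: -5+-5=-10, -5+-2=-7, -5+0=-5, -5+2=-3, -5+8=3
a = -2: -2+-2=-4, -2+0=-2, -2+2=0, -2+8=6
a = 0: 0+0=0, 0+2=2, 0+8=8
a = 2: 2+2=4, 2+8=10
a = 8: 8+8=16
Distinct sums: {-10, -7, -5, -4, -3, -2, 0, 2, 3, 4, 6, 8, 10, 16}
|A + A| = 14

|A + A| = 14


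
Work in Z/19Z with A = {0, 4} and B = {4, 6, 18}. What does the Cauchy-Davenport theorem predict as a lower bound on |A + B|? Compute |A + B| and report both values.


Cauchy-Davenport: |A + B| ≥ min(p, |A| + |B| - 1) for A, B nonempty in Z/pZ.
|A| = 2, |B| = 3, p = 19.
CD lower bound = min(19, 2 + 3 - 1) = min(19, 4) = 4.
Compute A + B mod 19 directly:
a = 0: 0+4=4, 0+6=6, 0+18=18
a = 4: 4+4=8, 4+6=10, 4+18=3
A + B = {3, 4, 6, 8, 10, 18}, so |A + B| = 6.
Verify: 6 ≥ 4? Yes ✓.

CD lower bound = 4, actual |A + B| = 6.


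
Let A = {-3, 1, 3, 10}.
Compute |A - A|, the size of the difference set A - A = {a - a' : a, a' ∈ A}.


A - A = {a - a' : a, a' ∈ A}; |A| = 4.
Bounds: 2|A|-1 ≤ |A - A| ≤ |A|² - |A| + 1, i.e. 7 ≤ |A - A| ≤ 13.
Note: 0 ∈ A - A always (from a - a). The set is symmetric: if d ∈ A - A then -d ∈ A - A.
Enumerate nonzero differences d = a - a' with a > a' (then include -d):
Positive differences: {2, 4, 6, 7, 9, 13}
Full difference set: {0} ∪ (positive diffs) ∪ (negative diffs).
|A - A| = 1 + 2·6 = 13 (matches direct enumeration: 13).

|A - A| = 13


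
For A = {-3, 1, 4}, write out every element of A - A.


A - A = {a - a' : a, a' ∈ A}.
Compute a - a' for each ordered pair (a, a'):
a = -3: -3--3=0, -3-1=-4, -3-4=-7
a = 1: 1--3=4, 1-1=0, 1-4=-3
a = 4: 4--3=7, 4-1=3, 4-4=0
Collecting distinct values (and noting 0 appears from a-a):
A - A = {-7, -4, -3, 0, 3, 4, 7}
|A - A| = 7

A - A = {-7, -4, -3, 0, 3, 4, 7}


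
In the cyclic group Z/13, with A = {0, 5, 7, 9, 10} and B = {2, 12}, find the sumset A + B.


Work in Z/13Z: reduce every sum a + b modulo 13.
Enumerate all 10 pairs:
a = 0: 0+2=2, 0+12=12
a = 5: 5+2=7, 5+12=4
a = 7: 7+2=9, 7+12=6
a = 9: 9+2=11, 9+12=8
a = 10: 10+2=12, 10+12=9
Distinct residues collected: {2, 4, 6, 7, 8, 9, 11, 12}
|A + B| = 8 (out of 13 total residues).

A + B = {2, 4, 6, 7, 8, 9, 11, 12}


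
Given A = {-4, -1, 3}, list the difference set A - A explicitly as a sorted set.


A - A = {a - a' : a, a' ∈ A}.
Compute a - a' for each ordered pair (a, a'):
a = -4: -4--4=0, -4--1=-3, -4-3=-7
a = -1: -1--4=3, -1--1=0, -1-3=-4
a = 3: 3--4=7, 3--1=4, 3-3=0
Collecting distinct values (and noting 0 appears from a-a):
A - A = {-7, -4, -3, 0, 3, 4, 7}
|A - A| = 7

A - A = {-7, -4, -3, 0, 3, 4, 7}


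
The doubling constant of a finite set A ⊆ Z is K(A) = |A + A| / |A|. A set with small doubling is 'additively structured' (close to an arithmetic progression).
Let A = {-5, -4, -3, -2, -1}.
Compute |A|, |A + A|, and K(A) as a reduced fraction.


|A| = 5.
Compute A + A by enumerating all 25 pairs.
A + A = {-10, -9, -8, -7, -6, -5, -4, -3, -2}, so |A + A| = 9.
K = |A + A| / |A| = 9/5 (already in lowest terms) ≈ 1.8000.
Reference: AP of size 5 gives K = 9/5 ≈ 1.8000; a fully generic set of size 5 gives K ≈ 3.0000.

|A| = 5, |A + A| = 9, K = 9/5.


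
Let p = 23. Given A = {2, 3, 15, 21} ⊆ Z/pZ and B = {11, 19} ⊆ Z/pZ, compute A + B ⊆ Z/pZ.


Work in Z/23Z: reduce every sum a + b modulo 23.
Enumerate all 8 pairs:
a = 2: 2+11=13, 2+19=21
a = 3: 3+11=14, 3+19=22
a = 15: 15+11=3, 15+19=11
a = 21: 21+11=9, 21+19=17
Distinct residues collected: {3, 9, 11, 13, 14, 17, 21, 22}
|A + B| = 8 (out of 23 total residues).

A + B = {3, 9, 11, 13, 14, 17, 21, 22}


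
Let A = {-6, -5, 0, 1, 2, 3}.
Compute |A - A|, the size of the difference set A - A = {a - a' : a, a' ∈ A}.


A - A = {a - a' : a, a' ∈ A}; |A| = 6.
Bounds: 2|A|-1 ≤ |A - A| ≤ |A|² - |A| + 1, i.e. 11 ≤ |A - A| ≤ 31.
Note: 0 ∈ A - A always (from a - a). The set is symmetric: if d ∈ A - A then -d ∈ A - A.
Enumerate nonzero differences d = a - a' with a > a' (then include -d):
Positive differences: {1, 2, 3, 5, 6, 7, 8, 9}
Full difference set: {0} ∪ (positive diffs) ∪ (negative diffs).
|A - A| = 1 + 2·8 = 17 (matches direct enumeration: 17).

|A - A| = 17


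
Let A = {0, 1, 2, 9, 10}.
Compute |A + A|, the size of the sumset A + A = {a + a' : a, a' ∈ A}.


A + A = {a + a' : a, a' ∈ A}; |A| = 5.
General bounds: 2|A| - 1 ≤ |A + A| ≤ |A|(|A|+1)/2, i.e. 9 ≤ |A + A| ≤ 15.
Lower bound 2|A|-1 is attained iff A is an arithmetic progression.
Enumerate sums a + a' for a ≤ a' (symmetric, so this suffices):
a = 0: 0+0=0, 0+1=1, 0+2=2, 0+9=9, 0+10=10
a = 1: 1+1=2, 1+2=3, 1+9=10, 1+10=11
a = 2: 2+2=4, 2+9=11, 2+10=12
a = 9: 9+9=18, 9+10=19
a = 10: 10+10=20
Distinct sums: {0, 1, 2, 3, 4, 9, 10, 11, 12, 18, 19, 20}
|A + A| = 12

|A + A| = 12
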